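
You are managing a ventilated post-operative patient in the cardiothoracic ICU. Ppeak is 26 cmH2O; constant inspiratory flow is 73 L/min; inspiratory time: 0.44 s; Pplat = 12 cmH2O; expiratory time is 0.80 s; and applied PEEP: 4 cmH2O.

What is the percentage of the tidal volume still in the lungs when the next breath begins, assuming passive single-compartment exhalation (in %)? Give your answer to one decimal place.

Flow: 73 L/min ÷ 60 = 1.2167 L/s.
Vt = flow × Ti = 1.2167 L/s × 0.44 s × 1000 mL/L = 535.35 mL.
R = (PIP − Pplat)/V̇ = (26 − 12) / 1.2167 = 14.0/1.2167 = 11.507 cmH2O·s/L.
C = Vt/(Pplat − PEEP) = 535.35 / (12 − 4) = 535.35/8.0 = 66.919 mL/cmH2O.
τ = R × C = 11.507 × 0.06692 L/cmH2O = 0.77 s.
Fraction remaining at end-expiration = e^(−Te/τ) = e^(−0.80/0.77) = 0.3538 → 35.38%.

35.4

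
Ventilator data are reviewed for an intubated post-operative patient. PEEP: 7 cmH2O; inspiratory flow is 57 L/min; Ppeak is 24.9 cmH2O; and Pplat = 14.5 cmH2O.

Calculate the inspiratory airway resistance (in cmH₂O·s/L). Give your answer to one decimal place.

10.9

Flow: 57 L/min ÷ 60 = 0.95 L/s.
Raw = (PIP − Pplat) / flow = (24.9 − 14.5) / 0.95 = 10.4 / 0.95 = 10.947 cmH2O·s/L.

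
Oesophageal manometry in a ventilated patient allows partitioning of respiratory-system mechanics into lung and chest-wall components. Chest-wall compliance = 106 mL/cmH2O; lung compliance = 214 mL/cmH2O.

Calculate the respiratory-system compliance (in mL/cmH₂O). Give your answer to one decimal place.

70.9

Lung and chest wall are elastances in series: 1/Crs = 1/CL + 1/Ccw.
1/Crs = 1/214 + 1/106 = 0.01411.
Crs = 70.872 mL/cmH2O.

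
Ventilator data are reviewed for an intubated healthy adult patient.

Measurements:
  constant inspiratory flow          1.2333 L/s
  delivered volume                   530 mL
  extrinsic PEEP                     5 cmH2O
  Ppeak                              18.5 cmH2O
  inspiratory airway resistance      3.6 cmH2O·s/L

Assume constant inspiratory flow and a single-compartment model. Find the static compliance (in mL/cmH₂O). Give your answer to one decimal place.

58.5

Equation of motion (constant flow): PIP = Vt/C + R·V̇ + PEEP.
Vt/C = PIP − R·V̇ − PEEP = 18.5 − 3.6×1.2333 − 5 = 18.5 − 4.44 − 5 = 9.06 cmH2O.
C = Vt / 9.06 = 530 / 9.06 = 58.499 mL/cmH2O.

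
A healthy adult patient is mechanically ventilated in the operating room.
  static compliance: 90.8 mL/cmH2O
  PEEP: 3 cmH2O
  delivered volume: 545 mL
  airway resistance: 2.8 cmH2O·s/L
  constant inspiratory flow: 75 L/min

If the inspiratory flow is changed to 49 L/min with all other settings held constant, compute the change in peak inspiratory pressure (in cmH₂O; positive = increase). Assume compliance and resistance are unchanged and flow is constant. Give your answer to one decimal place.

-1.2

Flow: 75 L/min ÷ 60 = 1.25 L/s.
New flow: 49 L/min ÷ 60 = 0.8167 L/s.
PIP = Vt/C + R·V̇ + PEEP (constant-flow equation of motion).
Only the resistive term changes: ΔPIP = R × ΔV̇ = 2.8 × (0.8167 − 1.25) = 2.8 × -0.4333 = -1.213 cmH2O.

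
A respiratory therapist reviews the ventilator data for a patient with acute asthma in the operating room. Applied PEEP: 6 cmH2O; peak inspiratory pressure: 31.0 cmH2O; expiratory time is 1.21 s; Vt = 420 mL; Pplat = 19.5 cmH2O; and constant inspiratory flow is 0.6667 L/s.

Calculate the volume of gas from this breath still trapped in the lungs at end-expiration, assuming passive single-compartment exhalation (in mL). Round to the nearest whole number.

44

R = (PIP − Pplat)/V̇ = (31.0 − 19.5) / 0.6667 = 11.5/0.6667 = 17.249 cmH2O·s/L.
C = Vt/(Pplat − PEEP) = 420.0 / (19.5 − 6) = 420.0/13.5 = 31.111 mL/cmH2O.
τ = R × C = 17.249 × 0.03111 L/cmH2O = 0.5366 s.
Fraction remaining = e^(−Te/τ) = e^(−1.21/0.5366) = 0.1049.
Trapped volume = 420.0 × 0.1049 = 44.058 mL.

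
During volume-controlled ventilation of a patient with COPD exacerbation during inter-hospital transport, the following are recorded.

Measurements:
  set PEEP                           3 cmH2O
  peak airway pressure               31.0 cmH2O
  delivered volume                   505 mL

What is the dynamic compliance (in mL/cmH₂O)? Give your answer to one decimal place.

18.0

Dynamic compliance = Vt / (PIP − PEEP) = 505 / (31.0 − 3) = 505 / 28.0 = 18.036 mL/cmH2O.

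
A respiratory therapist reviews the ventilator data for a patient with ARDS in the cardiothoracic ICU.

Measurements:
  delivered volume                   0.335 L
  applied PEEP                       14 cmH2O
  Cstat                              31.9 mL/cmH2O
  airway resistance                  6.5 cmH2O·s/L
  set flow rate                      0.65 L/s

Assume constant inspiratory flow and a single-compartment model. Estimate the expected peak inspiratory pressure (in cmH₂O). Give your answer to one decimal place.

28.7

Equation of motion (constant flow): PIP = Vt/C + R·V̇ + PEEP.
PIP = 335/31.9 + 6.5×0.65 + 14 = 10.502 + 4.225 + 14 = 28.727 cmH2O.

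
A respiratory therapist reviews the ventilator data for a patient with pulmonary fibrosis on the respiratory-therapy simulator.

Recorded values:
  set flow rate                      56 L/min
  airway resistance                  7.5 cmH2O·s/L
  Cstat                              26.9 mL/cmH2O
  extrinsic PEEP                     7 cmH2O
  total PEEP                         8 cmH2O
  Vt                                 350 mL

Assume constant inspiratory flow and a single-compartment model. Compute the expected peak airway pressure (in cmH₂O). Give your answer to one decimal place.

Flow: 56 L/min ÷ 60 = 0.9333 L/s.
Total PEEP = 8 cmH2O (set 7 + intrinsic 1); this is the baseline alveolar pressure.
Equation of motion (constant flow): PIP = Vt/C + R·V̇ + PEEP.
PIP = 350/26.9 + 7.5×0.9333 + 8 = 13.011 + 7.0 + 8 = 28.011 cmH2O.

28.0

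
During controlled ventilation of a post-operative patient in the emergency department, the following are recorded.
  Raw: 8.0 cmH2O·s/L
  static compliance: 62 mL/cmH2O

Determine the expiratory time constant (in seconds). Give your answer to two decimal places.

0.50

τ = R × C = 8.0 × 62 mL/cmH2O = 8.0 × 0.062 L/cmH2O = 0.496 s.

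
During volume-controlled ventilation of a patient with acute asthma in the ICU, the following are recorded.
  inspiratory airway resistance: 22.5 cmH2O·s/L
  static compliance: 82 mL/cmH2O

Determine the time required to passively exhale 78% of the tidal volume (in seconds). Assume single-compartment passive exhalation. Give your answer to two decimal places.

τ = R × C = 22.5 × 82 mL/cmH2O = 22.5 × 0.082 L/cmH2O = 1.845 s.
Exhaled fraction f = 1 − e^(−t/τ) → t = −τ·ln(1 − f) = −1.845·ln(0.22) = 2.794 s.

2.79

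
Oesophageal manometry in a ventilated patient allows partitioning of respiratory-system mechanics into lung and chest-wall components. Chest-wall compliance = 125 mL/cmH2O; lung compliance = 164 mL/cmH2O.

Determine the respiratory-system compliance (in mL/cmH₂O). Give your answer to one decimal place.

Lung and chest wall are elastances in series: 1/Crs = 1/CL + 1/Ccw.
1/Crs = 1/164 + 1/125 = 0.0141.
Crs = 70.922 mL/cmH2O.

70.9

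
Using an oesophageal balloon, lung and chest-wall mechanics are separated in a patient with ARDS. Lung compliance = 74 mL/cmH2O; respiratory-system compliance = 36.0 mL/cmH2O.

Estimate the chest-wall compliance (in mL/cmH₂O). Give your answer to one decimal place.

1/Ccw = 1/Crs − 1/CL.
1/Ccw = 1/36.0 − 1/74 = 0.01426.
Ccw = 70.126 mL/cmH2O.

70.1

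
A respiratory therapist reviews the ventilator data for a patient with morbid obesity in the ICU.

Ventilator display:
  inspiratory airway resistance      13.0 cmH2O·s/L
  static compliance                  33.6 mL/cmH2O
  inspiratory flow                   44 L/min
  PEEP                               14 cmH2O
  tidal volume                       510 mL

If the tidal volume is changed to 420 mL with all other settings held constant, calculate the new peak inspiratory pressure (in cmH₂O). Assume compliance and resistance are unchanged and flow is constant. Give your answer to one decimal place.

Flow: 44 L/min ÷ 60 = 0.7333 L/s.
PIP = Vt/C + R·V̇ + PEEP (constant-flow equation of motion).
Only the elastic term changes: ΔPIP = ΔVt / C = (420 − 510) / 33.6 = -2.679 cmH2O.
Original PIP = 510/33.6 + 13.0×0.7333 + 14 = 38.711 cmH2O; new PIP = 38.711 + (-2.679) = 36.032 cmH2O.

36.0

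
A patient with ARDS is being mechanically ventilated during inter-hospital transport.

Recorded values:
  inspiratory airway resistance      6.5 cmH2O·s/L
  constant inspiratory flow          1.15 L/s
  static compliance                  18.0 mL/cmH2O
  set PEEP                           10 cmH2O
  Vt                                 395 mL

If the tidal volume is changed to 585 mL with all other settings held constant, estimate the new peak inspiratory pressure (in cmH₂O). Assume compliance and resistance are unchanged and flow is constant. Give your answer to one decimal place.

PIP = Vt/C + R·V̇ + PEEP (constant-flow equation of motion).
Only the elastic term changes: ΔPIP = ΔVt / C = (585 − 395) / 18.0 = 10.556 cmH2O.
Original PIP = 395/18.0 + 6.5×1.15 + 10 = 39.419 cmH2O; new PIP = 39.419 + (10.556) = 49.975 cmH2O.

50.0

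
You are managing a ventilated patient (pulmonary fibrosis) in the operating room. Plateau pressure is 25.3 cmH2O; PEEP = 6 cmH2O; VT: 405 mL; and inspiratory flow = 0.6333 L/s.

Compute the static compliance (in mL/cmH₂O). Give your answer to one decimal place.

21.0

Cstat = Vt / (Pplat − PEEP) = 405 / (25.3 − 6) = 405 / 19.3 = 20.984 mL/cmH2O.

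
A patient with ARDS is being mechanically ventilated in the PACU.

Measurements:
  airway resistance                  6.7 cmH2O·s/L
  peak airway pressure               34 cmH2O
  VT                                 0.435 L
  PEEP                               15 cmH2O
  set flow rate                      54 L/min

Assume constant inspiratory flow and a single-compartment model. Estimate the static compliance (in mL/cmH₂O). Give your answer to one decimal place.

33.5

Flow: 54 L/min ÷ 60 = 0.9 L/s.
Equation of motion (constant flow): PIP = Vt/C + R·V̇ + PEEP.
Vt/C = PIP − R·V̇ − PEEP = 34 − 6.7×0.9 − 15 = 34 − 6.03 − 15 = 12.97 cmH2O.
C = Vt / 12.97 = 435 / 12.97 = 33.539 mL/cmH2O.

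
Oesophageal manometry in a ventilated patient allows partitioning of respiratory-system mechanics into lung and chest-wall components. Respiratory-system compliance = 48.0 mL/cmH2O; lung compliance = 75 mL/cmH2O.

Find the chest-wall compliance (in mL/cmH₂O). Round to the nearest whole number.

1/Ccw = 1/Crs − 1/CL.
1/Ccw = 1/48.0 − 1/75 = 0.0075.
Ccw = 133.33 mL/cmH2O.

133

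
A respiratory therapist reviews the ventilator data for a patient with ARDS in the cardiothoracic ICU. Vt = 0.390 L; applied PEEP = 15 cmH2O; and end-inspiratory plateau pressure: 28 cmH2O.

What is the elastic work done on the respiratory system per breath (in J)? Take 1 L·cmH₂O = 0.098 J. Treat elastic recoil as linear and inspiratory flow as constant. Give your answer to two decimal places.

0.25

Elastic work ≈ ½ × (Pplat − PEEP) × Vt = 0.5 × (28 − 15) × 0.390 L = 0.5 × 13.0 × 0.390 = 2.535 L·cmH2O.
× 0.098 J/(L·cmH2O) → 0.2484 J.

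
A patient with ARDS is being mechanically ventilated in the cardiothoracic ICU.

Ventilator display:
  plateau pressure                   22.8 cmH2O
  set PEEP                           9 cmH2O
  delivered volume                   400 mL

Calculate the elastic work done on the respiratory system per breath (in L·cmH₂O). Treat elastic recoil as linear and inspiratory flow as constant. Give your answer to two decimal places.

2.76

Elastic work ≈ ½ × (Pplat − PEEP) × Vt = 0.5 × (22.8 − 9) × 0.400 L = 0.5 × 13.8 × 0.400 = 2.76 L·cmH2O.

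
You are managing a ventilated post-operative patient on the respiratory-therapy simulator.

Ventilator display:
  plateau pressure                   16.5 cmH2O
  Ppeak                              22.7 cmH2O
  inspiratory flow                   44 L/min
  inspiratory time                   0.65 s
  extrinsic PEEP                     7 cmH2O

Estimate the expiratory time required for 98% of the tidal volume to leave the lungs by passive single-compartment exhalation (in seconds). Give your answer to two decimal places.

1.66

Flow: 44 L/min ÷ 60 = 0.7333 L/s.
Vt = flow × Ti = 0.7333 L/s × 0.65 s × 1000 mL/L = 476.65 mL.
R = (PIP − Pplat)/V̇ = (22.7 − 16.5) / 0.7333 = 6.2/0.7333 = 8.455 cmH2O·s/L.
C = Vt/(Pplat − PEEP) = 476.65 / (16.5 − 7) = 476.65/9.5 = 50.174 mL/cmH2O.
τ = R × C = 8.455 × 0.05017 L/cmH2O = 0.4242 s.
t = −τ·ln(1 − 0.98) = −0.4242·ln(0.02) = 1.659 s.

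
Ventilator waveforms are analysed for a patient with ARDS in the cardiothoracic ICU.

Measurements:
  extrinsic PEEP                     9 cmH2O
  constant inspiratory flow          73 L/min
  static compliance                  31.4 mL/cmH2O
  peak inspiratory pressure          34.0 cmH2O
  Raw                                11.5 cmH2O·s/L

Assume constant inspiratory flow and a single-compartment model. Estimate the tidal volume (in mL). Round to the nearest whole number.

346

Flow: 73 L/min ÷ 60 = 1.2167 L/s.
Equation of motion (constant flow): PIP = Vt/C + R·V̇ + PEEP.
Vt/C = PIP − R·V̇ − PEEP = 34.0 − 13.992 − 9 = 11.008 cmH2O.
Vt = C × 11.008 = 31.4 × 11.008 = 345.65 mL.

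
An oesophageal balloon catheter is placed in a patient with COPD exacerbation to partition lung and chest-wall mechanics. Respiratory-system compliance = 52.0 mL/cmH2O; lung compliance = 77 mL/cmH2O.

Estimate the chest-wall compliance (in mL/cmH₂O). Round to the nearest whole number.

1/Ccw = 1/Crs − 1/CL.
1/Ccw = 1/52.0 − 1/77 = 0.006244.
Ccw = 160.15 mL/cmH2O.

160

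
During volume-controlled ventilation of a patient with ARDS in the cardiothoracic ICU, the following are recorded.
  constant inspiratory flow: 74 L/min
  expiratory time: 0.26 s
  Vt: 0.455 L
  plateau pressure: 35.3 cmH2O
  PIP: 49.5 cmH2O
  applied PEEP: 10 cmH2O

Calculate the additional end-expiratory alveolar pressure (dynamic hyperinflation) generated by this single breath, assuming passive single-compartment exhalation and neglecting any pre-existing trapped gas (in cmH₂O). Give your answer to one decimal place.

7.2

Flow: 74 L/min ÷ 60 = 1.2333 L/s.
R = (PIP − Pplat)/V̇ = (49.5 − 35.3) / 1.2333 = 14.2/1.2333 = 11.514 cmH2O·s/L.
C = Vt/(Pplat − PEEP) = 455.0 / (35.3 − 10) = 455.0/25.3 = 17.984 mL/cmH2O.
τ = R × C = 11.514 × 0.01798 L/cmH2O = 0.207 s.
Fraction remaining = e^(−Te/τ) = e^(−0.26/0.207) = 0.2848; trapped volume = 455.0 × 0.2848 = 129.58 mL.
Additional alveolar pressure from trapping ≈ V_trapped / C = 129.58 / 17.984 = 7.205 cmH2O.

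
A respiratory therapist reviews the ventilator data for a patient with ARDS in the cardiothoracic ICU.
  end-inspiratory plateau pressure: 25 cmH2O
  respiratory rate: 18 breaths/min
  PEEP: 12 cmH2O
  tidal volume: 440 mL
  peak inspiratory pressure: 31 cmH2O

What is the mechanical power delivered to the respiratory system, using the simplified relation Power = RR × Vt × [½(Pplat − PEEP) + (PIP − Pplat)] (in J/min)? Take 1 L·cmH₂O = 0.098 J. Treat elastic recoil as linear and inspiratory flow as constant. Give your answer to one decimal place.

Per-breath work = Vt × [½(Pplat−PEEP) + (PIP−Pplat)] = 0.440 × [0.5×13.0 + 6.0] = 0.440 × 12.5 = 5.5 L·cmH2O.
Power = 18 × 5.5 = 99.0 L·cmH2O/min.
× 0.098 J/(L·cmH2O) → 9.702 J/min.

9.7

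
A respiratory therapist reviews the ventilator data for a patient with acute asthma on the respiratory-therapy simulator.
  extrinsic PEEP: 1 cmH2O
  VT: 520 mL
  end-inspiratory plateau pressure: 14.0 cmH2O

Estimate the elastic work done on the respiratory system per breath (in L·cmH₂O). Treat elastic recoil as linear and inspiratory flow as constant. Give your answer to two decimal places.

3.38

Elastic work ≈ ½ × (Pplat − PEEP) × Vt = 0.5 × (14.0 − 1) × 0.520 L = 0.5 × 13.0 × 0.520 = 3.38 L·cmH2O.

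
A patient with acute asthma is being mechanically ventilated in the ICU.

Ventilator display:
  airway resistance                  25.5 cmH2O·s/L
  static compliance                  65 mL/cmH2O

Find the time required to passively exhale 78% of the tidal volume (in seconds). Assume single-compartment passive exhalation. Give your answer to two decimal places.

2.51

τ = R × C = 25.5 × 65 mL/cmH2O = 25.5 × 0.065 L/cmH2O = 1.658 s.
Exhaled fraction f = 1 − e^(−t/τ) → t = −τ·ln(1 − f) = −1.658·ln(0.22) = 2.51 s.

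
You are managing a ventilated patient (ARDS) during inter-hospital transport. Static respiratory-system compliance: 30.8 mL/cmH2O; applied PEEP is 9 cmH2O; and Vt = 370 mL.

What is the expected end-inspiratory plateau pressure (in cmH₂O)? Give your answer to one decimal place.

21.0

Pplat = PEEP + Vt / Cstat = 9 + 370 / 30.8 = 9 + 12.013 = 21.013 cmH2O.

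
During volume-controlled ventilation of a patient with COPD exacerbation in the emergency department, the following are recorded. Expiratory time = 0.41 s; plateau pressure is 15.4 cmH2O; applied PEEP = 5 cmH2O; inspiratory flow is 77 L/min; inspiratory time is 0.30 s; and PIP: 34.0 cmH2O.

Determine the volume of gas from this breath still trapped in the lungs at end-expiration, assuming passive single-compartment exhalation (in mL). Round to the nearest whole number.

179

Flow: 77 L/min ÷ 60 = 1.2833 L/s.
Vt = flow × Ti = 1.2833 L/s × 0.30 s × 1000 mL/L = 384.99 mL.
R = (PIP − Pplat)/V̇ = (34.0 − 15.4) / 1.2833 = 18.6/1.2833 = 14.494 cmH2O·s/L.
C = Vt/(Pplat − PEEP) = 384.99 / (15.4 − 5) = 384.99/10.4 = 37.018 mL/cmH2O.
τ = R × C = 14.494 × 0.03702 L/cmH2O = 0.5366 s.
Fraction remaining = e^(−Te/τ) = e^(−0.41/0.5366) = 0.4658.
Trapped volume = 384.99 × 0.4658 = 179.33 mL.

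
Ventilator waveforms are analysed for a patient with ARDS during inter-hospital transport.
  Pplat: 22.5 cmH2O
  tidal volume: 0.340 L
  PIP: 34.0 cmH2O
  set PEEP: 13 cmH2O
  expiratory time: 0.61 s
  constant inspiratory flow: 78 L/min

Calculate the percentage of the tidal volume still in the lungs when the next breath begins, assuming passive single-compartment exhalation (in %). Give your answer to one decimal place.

14.6

Flow: 78 L/min ÷ 60 = 1.3 L/s.
R = (PIP − Pplat)/V̇ = (34.0 − 22.5) / 1.3 = 11.5/1.3 = 8.846 cmH2O·s/L.
C = Vt/(Pplat − PEEP) = 340.0 / (22.5 − 13) = 340.0/9.5 = 35.789 mL/cmH2O.
τ = R × C = 8.846 × 0.03579 L/cmH2O = 0.3166 s.
Fraction remaining at end-expiration = e^(−Te/τ) = e^(−0.61/0.3166) = 0.1456 → 14.56%.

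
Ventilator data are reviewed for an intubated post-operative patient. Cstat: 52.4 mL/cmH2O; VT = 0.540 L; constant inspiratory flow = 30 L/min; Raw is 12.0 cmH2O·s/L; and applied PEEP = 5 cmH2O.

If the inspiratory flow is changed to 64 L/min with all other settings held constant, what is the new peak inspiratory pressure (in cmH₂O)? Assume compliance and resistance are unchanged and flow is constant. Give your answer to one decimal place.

Flow: 30 L/min ÷ 60 = 0.5 L/s.
New flow: 64 L/min ÷ 60 = 1.0667 L/s.
PIP = Vt/C + R·V̇ + PEEP (constant-flow equation of motion).
Only the resistive term changes: ΔPIP = R × ΔV̇ = 12.0 × (1.0667 − 0.5) = 12.0 × 0.5667 = 6.8 cmH2O.
Original PIP = 540/52.4 + 12.0×0.5 + 5 = 21.305 cmH2O; new PIP = 21.305 + (6.8) = 28.105 cmH2O.

28.1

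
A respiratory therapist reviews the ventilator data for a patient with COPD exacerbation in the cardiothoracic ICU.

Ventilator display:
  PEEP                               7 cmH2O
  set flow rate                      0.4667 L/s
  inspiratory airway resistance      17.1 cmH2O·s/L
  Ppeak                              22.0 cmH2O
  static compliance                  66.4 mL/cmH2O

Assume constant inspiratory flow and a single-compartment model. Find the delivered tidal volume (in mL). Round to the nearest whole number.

466

Equation of motion (constant flow): PIP = Vt/C + R·V̇ + PEEP.
Vt/C = PIP − R·V̇ − PEEP = 22.0 − 7.981 − 7 = 7.019 cmH2O.
Vt = C × 7.019 = 66.4 × 7.019 = 466.06 mL.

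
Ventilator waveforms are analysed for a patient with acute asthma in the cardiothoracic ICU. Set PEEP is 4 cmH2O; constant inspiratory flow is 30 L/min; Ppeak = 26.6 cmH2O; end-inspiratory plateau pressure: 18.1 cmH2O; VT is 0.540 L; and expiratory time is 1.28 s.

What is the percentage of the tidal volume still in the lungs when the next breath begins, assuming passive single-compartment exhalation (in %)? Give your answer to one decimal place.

Flow: 30 L/min ÷ 60 = 0.5 L/s.
R = (PIP − Pplat)/V̇ = (26.6 − 18.1) / 0.5 = 8.5/0.5 = 17.0 cmH2O·s/L.
C = Vt/(Pplat − PEEP) = 540.0 / (18.1 − 4) = 540.0/14.1 = 38.298 mL/cmH2O.
τ = R × C = 17.0 × 0.0383 L/cmH2O = 0.6511 s.
Fraction remaining at end-expiration = e^(−Te/τ) = e^(−1.28/0.6511) = 0.14 → 14.0%.

14.0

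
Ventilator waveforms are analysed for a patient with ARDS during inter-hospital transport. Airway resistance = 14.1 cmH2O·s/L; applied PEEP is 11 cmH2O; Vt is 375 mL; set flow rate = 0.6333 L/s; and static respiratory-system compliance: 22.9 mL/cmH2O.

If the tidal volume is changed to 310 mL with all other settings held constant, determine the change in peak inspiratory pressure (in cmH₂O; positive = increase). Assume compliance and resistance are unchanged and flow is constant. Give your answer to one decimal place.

-2.8

PIP = Vt/C + R·V̇ + PEEP (constant-flow equation of motion).
Only the elastic term changes: ΔPIP = ΔVt / C = (310 − 375) / 22.9 = -2.838 cmH2O.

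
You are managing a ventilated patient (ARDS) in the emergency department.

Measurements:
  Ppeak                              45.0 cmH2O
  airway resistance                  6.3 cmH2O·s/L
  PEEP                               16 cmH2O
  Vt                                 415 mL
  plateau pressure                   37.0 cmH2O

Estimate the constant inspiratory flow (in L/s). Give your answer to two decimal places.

1.27

flow = (PIP − Pplat) / Raw = 8.0 / 6.3 = 1.27 L/s.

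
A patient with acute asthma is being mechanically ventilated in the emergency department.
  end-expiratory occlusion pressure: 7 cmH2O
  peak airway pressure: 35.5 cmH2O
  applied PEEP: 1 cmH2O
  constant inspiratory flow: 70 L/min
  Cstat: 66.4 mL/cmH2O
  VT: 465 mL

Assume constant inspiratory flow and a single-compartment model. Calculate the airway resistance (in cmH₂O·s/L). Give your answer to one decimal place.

18.4

Flow: 70 L/min ÷ 60 = 1.1667 L/s.
Total PEEP = 7 cmH2O (set 1 + intrinsic 6); this is the baseline alveolar pressure.
Equation of motion (constant flow): PIP = Vt/C + R·V̇ + PEEP.
R·V̇ = PIP − Vt/C − PEEP = 35.5 − 465/66.4 − 7 = 35.5 − 7.003 − 7 = 21.497 cmH2O.
R = 21.497 / 1.1667 = 18.425 cmH2O·s/L.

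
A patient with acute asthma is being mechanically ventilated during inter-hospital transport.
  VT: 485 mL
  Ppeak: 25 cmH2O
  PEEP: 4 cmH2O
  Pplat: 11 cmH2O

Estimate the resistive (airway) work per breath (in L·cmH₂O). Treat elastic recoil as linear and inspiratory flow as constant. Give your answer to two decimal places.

With constant inspiratory flow the resistive pressure is constant at PIP − Pplat = 25 − 11 = 14.0 cmH2O, so resistive work = 14.0 × 0.485 = 6.79 L·cmH2O.

6.79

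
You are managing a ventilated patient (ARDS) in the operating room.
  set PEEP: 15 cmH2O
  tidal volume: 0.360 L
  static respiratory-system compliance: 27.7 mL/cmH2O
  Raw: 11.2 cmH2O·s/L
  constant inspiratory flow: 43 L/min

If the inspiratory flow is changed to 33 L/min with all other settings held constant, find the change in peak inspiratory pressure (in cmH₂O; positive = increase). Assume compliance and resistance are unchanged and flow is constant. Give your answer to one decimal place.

Flow: 43 L/min ÷ 60 = 0.7167 L/s.
New flow: 33 L/min ÷ 60 = 0.55 L/s.
PIP = Vt/C + R·V̇ + PEEP (constant-flow equation of motion).
Only the resistive term changes: ΔPIP = R × ΔV̇ = 11.2 × (0.55 − 0.7167) = 11.2 × -0.1667 = -1.867 cmH2O.

-1.9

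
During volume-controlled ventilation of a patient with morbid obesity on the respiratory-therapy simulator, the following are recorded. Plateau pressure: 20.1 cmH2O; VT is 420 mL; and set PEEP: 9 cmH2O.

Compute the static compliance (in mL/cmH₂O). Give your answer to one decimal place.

Cstat = Vt / (Pplat − PEEP) = 420 / (20.1 − 9) = 420 / 11.1 = 37.838 mL/cmH2O.

37.8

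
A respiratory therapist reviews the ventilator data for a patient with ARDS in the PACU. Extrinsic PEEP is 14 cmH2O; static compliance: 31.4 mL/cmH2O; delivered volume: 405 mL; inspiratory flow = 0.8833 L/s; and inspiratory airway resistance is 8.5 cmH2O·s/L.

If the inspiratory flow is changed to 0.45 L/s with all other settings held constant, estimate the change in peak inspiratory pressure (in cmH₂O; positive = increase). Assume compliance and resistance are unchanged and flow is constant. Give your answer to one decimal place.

PIP = Vt/C + R·V̇ + PEEP (constant-flow equation of motion).
Only the resistive term changes: ΔPIP = R × ΔV̇ = 8.5 × (0.45 − 0.8833) = 8.5 × -0.4333 = -3.683 cmH2O.

-3.7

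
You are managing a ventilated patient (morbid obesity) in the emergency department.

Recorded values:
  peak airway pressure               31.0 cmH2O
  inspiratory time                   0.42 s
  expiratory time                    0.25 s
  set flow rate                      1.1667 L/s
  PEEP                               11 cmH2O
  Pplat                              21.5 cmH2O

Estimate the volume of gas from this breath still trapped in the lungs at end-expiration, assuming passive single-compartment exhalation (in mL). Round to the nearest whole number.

254

Vt = flow × Ti = 1.1667 L/s × 0.42 s × 1000 mL/L = 490.01 mL.
R = (PIP − Pplat)/V̇ = (31.0 − 21.5) / 1.1667 = 9.5/1.1667 = 8.143 cmH2O·s/L.
C = Vt/(Pplat − PEEP) = 490.01 / (21.5 − 11) = 490.01/10.5 = 46.668 mL/cmH2O.
τ = R × C = 8.143 × 0.04667 L/cmH2O = 0.38 s.
Fraction remaining = e^(−Te/τ) = e^(−0.25/0.38) = 0.5179.
Trapped volume = 490.01 × 0.5179 = 253.78 mL.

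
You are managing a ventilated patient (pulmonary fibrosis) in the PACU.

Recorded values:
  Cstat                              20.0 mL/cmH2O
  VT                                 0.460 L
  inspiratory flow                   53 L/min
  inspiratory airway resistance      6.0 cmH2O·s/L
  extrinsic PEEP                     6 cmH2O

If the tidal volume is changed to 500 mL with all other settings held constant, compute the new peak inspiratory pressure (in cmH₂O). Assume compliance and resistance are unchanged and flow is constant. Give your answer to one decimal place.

Flow: 53 L/min ÷ 60 = 0.8833 L/s.
PIP = Vt/C + R·V̇ + PEEP (constant-flow equation of motion).
Only the elastic term changes: ΔPIP = ΔVt / C = (500 − 460) / 20.0 = 2.0 cmH2O.
Original PIP = 460/20.0 + 6.0×0.8833 + 6 = 34.3 cmH2O; new PIP = 34.3 + (2.0) = 36.3 cmH2O.

36.3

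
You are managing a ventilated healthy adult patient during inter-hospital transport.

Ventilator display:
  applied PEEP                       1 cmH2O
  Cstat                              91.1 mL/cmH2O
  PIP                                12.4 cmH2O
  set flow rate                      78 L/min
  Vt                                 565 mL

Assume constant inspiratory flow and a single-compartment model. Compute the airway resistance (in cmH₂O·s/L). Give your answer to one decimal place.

4.0

Flow: 78 L/min ÷ 60 = 1.3 L/s.
Equation of motion (constant flow): PIP = Vt/C + R·V̇ + PEEP.
R·V̇ = PIP − Vt/C − PEEP = 12.4 − 565/91.1 − 1 = 12.4 − 6.202 − 1 = 5.198 cmH2O.
R = 5.198 / 1.3 = 3.998 cmH2O·s/L.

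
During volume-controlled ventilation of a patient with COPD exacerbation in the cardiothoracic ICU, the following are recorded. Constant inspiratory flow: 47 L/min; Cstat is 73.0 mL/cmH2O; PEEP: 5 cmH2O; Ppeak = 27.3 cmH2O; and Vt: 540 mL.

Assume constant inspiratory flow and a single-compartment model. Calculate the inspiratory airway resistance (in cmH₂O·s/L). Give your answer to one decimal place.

19.0

Flow: 47 L/min ÷ 60 = 0.7833 L/s.
Equation of motion (constant flow): PIP = Vt/C + R·V̇ + PEEP.
R·V̇ = PIP − Vt/C − PEEP = 27.3 − 540/73.0 − 5 = 27.3 − 7.397 − 5 = 14.903 cmH2O.
R = 14.903 / 0.7833 = 19.026 cmH2O·s/L.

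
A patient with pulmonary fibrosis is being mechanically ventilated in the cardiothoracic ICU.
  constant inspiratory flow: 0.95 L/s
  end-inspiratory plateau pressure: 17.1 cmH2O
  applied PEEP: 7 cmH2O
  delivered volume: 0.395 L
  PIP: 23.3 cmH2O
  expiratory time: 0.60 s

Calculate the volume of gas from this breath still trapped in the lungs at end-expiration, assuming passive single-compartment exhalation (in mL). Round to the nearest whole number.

R = (PIP − Pplat)/V̇ = (23.3 − 17.1) / 0.95 = 6.2/0.95 = 6.526 cmH2O·s/L.
C = Vt/(Pplat − PEEP) = 395.0 / (17.1 − 7) = 395.0/10.1 = 39.109 mL/cmH2O.
τ = R × C = 6.526 × 0.03911 L/cmH2O = 0.2552 s.
Fraction remaining = e^(−Te/τ) = e^(−0.60/0.2552) = 0.09526.
Trapped volume = 395.0 × 0.09526 = 37.628 mL.

38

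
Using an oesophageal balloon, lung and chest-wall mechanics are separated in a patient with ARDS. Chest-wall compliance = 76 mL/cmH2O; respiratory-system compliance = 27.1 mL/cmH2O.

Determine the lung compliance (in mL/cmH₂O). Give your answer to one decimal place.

42.1

1/CL = 1/Crs − 1/Ccw.
1/CL = 1/27.1 − 1/76 = 0.02374.
CL = 42.123 mL/cmH2O.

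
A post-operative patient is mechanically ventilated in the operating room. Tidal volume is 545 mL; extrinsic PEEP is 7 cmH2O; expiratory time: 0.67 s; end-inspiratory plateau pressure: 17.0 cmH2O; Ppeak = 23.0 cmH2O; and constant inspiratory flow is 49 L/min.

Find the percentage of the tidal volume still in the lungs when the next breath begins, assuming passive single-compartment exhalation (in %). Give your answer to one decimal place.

Flow: 49 L/min ÷ 60 = 0.8167 L/s.
R = (PIP − Pplat)/V̇ = (23.0 − 17.0) / 0.8167 = 6.0/0.8167 = 7.347 cmH2O·s/L.
C = Vt/(Pplat − PEEP) = 545.0 / (17.0 − 7) = 545.0/10.0 = 54.5 mL/cmH2O.
τ = R × C = 7.347 × 0.0545 L/cmH2O = 0.4004 s.
Fraction remaining at end-expiration = e^(−Te/τ) = e^(−0.67/0.4004) = 0.1876 → 18.76%.

18.8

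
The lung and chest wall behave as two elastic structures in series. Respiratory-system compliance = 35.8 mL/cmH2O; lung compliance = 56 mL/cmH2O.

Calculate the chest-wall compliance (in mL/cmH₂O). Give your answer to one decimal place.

1/Ccw = 1/Crs − 1/CL.
1/Ccw = 1/35.8 − 1/56 = 0.01008.
Ccw = 99.206 mL/cmH2O.

99.2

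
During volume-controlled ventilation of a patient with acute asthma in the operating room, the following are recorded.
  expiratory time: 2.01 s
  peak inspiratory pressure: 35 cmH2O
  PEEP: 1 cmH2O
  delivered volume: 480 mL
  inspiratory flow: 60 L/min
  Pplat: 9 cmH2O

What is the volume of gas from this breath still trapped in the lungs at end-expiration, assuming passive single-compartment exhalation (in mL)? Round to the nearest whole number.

132

Flow: 60 L/min ÷ 60 = 1 L/s.
R = (PIP − Pplat)/V̇ = (35 − 9) / 1 = 26.0/1 = 26.0 cmH2O·s/L.
C = Vt/(Pplat − PEEP) = 480.0 / (9 − 1) = 480.0/8.0 = 60.0 mL/cmH2O.
τ = R × C = 26.0 × 0.06 L/cmH2O = 1.56 s.
Fraction remaining = e^(−Te/τ) = e^(−2.01/1.56) = 0.2757.
Trapped volume = 480.0 × 0.2757 = 132.34 mL.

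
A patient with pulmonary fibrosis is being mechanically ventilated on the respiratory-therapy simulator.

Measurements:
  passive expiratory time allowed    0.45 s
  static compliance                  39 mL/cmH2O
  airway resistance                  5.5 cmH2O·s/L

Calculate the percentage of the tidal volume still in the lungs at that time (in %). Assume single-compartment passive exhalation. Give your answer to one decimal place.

12.3

τ = R × C = 5.5 × 39 mL/cmH2O = 5.5 × 0.039 L/cmH2O = 0.2145 s.
Passive exhalation: V(t)/V₀ = e^(−t/τ) = e^(−0.45/0.2145) = 0.1227.
Fraction remaining = 0.1227 → 12.27%.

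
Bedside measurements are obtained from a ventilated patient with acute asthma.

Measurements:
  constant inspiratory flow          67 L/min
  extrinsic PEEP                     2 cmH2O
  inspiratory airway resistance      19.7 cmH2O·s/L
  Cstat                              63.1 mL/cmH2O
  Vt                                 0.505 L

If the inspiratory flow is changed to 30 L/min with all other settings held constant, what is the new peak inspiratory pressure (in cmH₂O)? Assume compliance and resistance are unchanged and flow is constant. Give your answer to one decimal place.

Flow: 67 L/min ÷ 60 = 1.1167 L/s.
New flow: 30 L/min ÷ 60 = 0.5 L/s.
PIP = Vt/C + R·V̇ + PEEP (constant-flow equation of motion).
Only the resistive term changes: ΔPIP = R × ΔV̇ = 19.7 × (0.5 − 1.1167) = 19.7 × -0.6167 = -12.149 cmH2O.
Original PIP = 505/63.1 + 19.7×1.1167 + 2 = 32.002 cmH2O; new PIP = 32.002 + (-12.149) = 19.853 cmH2O.

19.9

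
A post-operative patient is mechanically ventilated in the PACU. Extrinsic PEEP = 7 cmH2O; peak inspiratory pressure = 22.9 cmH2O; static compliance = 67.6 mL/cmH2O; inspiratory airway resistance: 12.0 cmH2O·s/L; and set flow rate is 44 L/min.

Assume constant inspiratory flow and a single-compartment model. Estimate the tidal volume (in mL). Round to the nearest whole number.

480

Flow: 44 L/min ÷ 60 = 0.7333 L/s.
Equation of motion (constant flow): PIP = Vt/C + R·V̇ + PEEP.
Vt/C = PIP − R·V̇ − PEEP = 22.9 − 8.8 − 7 = 7.1 cmH2O.
Vt = C × 7.1 = 67.6 × 7.1 = 479.96 mL.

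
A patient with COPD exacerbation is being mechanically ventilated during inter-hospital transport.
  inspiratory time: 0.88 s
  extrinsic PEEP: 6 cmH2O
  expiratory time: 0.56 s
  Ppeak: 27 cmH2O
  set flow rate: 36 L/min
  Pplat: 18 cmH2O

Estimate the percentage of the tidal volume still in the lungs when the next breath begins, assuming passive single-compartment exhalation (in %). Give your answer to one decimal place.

Flow: 36 L/min ÷ 60 = 0.6 L/s.
Vt = flow × Ti = 0.6 L/s × 0.88 s × 1000 mL/L = 528.0 mL.
R = (PIP − Pplat)/V̇ = (27 − 18) / 0.6 = 9.0/0.6 = 15.0 cmH2O·s/L.
C = Vt/(Pplat − PEEP) = 528.0 / (18 − 6) = 528.0/12.0 = 44.0 mL/cmH2O.
τ = R × C = 15.0 × 0.044 L/cmH2O = 0.66 s.
Fraction remaining at end-expiration = e^(−Te/τ) = e^(−0.56/0.66) = 0.4281 → 42.81%.

42.8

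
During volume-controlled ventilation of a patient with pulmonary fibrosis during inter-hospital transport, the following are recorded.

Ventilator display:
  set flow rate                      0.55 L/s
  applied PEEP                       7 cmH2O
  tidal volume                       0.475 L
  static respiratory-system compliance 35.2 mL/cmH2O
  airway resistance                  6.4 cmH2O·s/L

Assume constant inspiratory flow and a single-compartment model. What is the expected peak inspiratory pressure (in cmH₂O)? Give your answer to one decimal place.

24.0

Equation of motion (constant flow): PIP = Vt/C + R·V̇ + PEEP.
PIP = 475/35.2 + 6.4×0.55 + 7 = 13.494 + 3.52 + 7 = 24.014 cmH2O.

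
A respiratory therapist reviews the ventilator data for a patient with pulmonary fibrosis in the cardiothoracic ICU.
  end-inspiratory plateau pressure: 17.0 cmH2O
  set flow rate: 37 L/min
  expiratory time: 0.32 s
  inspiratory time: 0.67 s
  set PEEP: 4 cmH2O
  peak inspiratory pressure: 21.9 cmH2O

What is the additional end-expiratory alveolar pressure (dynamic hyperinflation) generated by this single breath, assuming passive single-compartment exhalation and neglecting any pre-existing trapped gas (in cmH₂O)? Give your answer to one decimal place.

3.7

Flow: 37 L/min ÷ 60 = 0.6167 L/s.
Vt = flow × Ti = 0.6167 L/s × 0.67 s × 1000 mL/L = 413.19 mL.
R = (PIP − Pplat)/V̇ = (21.9 − 17.0) / 0.6167 = 4.9/0.6167 = 7.946 cmH2O·s/L.
C = Vt/(Pplat − PEEP) = 413.19 / (17.0 − 4) = 413.19/13.0 = 31.784 mL/cmH2O.
τ = R × C = 7.946 × 0.03178 L/cmH2O = 0.2525 s.
Fraction remaining = e^(−Te/τ) = e^(−0.32/0.2525) = 0.2816; trapped volume = 413.19 × 0.2816 = 116.35 mL.
Additional alveolar pressure from trapping ≈ V_trapped / C = 116.35 / 31.784 = 3.661 cmH2O.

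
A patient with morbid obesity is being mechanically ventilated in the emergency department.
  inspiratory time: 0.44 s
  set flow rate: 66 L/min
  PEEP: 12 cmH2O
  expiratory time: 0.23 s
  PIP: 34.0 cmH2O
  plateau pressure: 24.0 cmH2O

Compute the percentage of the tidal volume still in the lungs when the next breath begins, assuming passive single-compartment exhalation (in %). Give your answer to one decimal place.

Flow: 66 L/min ÷ 60 = 1.1 L/s.
Vt = flow × Ti = 1.1 L/s × 0.44 s × 1000 mL/L = 484.0 mL.
R = (PIP − Pplat)/V̇ = (34.0 − 24.0) / 1.1 = 10.0/1.1 = 9.091 cmH2O·s/L.
C = Vt/(Pplat − PEEP) = 484.0 / (24.0 − 12) = 484.0/12.0 = 40.333 mL/cmH2O.
τ = R × C = 9.091 × 0.04033 L/cmH2O = 0.3666 s.
Fraction remaining at end-expiration = e^(−Te/τ) = e^(−0.23/0.3666) = 0.534 → 53.4%.

53.4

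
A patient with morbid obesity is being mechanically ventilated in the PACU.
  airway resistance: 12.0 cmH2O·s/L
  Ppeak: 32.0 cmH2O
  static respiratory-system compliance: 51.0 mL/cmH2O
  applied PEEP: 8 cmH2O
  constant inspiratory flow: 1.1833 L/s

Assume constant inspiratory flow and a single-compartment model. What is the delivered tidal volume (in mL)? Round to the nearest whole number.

500

Equation of motion (constant flow): PIP = Vt/C + R·V̇ + PEEP.
Vt/C = PIP − R·V̇ − PEEP = 32.0 − 14.2 − 8 = 9.8 cmH2O.
Vt = C × 9.8 = 51.0 × 9.8 = 499.8 mL.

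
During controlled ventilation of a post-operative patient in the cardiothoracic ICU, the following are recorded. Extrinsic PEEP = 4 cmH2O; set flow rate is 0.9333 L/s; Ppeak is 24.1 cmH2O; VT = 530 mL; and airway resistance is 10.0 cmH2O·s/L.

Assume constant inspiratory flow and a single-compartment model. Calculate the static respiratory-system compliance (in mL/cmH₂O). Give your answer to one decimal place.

Equation of motion (constant flow): PIP = Vt/C + R·V̇ + PEEP.
Vt/C = PIP − R·V̇ − PEEP = 24.1 − 10.0×0.9333 − 4 = 24.1 − 9.333 − 4 = 10.767 cmH2O.
C = Vt / 10.767 = 530 / 10.767 = 49.224 mL/cmH2O.

49.2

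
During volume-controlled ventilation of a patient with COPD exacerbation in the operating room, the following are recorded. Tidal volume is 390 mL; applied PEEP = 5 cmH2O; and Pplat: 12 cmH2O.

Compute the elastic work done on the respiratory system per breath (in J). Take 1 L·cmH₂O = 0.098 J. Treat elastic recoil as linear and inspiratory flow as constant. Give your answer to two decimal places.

0.13

Elastic work ≈ ½ × (Pplat − PEEP) × Vt = 0.5 × (12 − 5) × 0.390 L = 0.5 × 7.0 × 0.390 = 1.365 L·cmH2O.
× 0.098 J/(L·cmH2O) → 0.1338 J.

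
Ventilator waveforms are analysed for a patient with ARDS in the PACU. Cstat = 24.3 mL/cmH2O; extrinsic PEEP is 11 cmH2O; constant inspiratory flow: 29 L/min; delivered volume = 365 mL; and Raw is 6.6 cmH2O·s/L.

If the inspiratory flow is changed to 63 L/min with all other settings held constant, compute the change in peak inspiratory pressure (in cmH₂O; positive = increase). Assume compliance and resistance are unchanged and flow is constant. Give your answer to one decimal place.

3.7

Flow: 29 L/min ÷ 60 = 0.4833 L/s.
New flow: 63 L/min ÷ 60 = 1.05 L/s.
PIP = Vt/C + R·V̇ + PEEP (constant-flow equation of motion).
Only the resistive term changes: ΔPIP = R × ΔV̇ = 6.6 × (1.05 − 0.4833) = 6.6 × 0.5667 = 3.74 cmH2O.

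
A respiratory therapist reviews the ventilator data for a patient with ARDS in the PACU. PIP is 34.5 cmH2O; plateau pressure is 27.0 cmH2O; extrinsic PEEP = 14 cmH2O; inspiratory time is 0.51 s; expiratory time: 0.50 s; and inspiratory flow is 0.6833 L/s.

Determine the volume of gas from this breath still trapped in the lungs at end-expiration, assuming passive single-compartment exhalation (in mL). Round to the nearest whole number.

Vt = flow × Ti = 0.6833 L/s × 0.51 s × 1000 mL/L = 348.48 mL.
R = (PIP − Pplat)/V̇ = (34.5 − 27.0) / 0.6833 = 7.5/0.6833 = 10.976 cmH2O·s/L.
C = Vt/(Pplat − PEEP) = 348.48 / (27.0 − 14) = 348.48/13.0 = 26.806 mL/cmH2O.
τ = R × C = 10.976 × 0.02681 L/cmH2O = 0.2943 s.
Fraction remaining = e^(−Te/τ) = e^(−0.50/0.2943) = 0.1829.
Trapped volume = 348.48 × 0.1829 = 63.737 mL.

64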